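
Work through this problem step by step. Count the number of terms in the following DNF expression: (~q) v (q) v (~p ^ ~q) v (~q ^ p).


A DNF formula is a disjunction of terms (conjunctions).
Terms are separated by v.
Counting the disjuncts: 4 terms.

4


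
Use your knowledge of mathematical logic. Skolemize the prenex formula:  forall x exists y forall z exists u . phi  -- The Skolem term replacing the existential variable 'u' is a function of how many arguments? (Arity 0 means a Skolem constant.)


Quantifier prefix: forall x exists y forall z exists u
'u' is existentially quantified at position 4.
Universal variables preceding it: x, z
Skolem function arity = 2

2


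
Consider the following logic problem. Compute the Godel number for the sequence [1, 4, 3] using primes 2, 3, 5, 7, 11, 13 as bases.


Encode each element as an exponent of the corresponding prime:
  2^1 = 2
  3^4 = 81
  5^3 = 125
Product = 2 * 81 * 125 = 20250

20250


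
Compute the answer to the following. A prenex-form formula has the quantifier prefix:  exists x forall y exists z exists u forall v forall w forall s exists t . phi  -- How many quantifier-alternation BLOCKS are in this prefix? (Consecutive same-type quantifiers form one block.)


Quantifier-type sequence: E A E E A A A E  (A=forall, E=exists)
Group into maximal same-type runs:
  Ex1 | Ax1 | Ex2 | Ax3 | Ex1
Number of blocks = 5

5


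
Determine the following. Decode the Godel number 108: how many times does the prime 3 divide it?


Factorize 108 by dividing by 3 repeatedly.
Division steps: 3 divides 108 exactly 3 time(s).
Exponent of 3 = 3

3


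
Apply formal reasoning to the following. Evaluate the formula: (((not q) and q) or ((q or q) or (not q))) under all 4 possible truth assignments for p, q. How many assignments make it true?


Check all 4 assignments:
p=0, q=0: 1
p=0, q=1: 1
p=1, q=0: 1
p=1, q=1: 1
Count of True = 4

4


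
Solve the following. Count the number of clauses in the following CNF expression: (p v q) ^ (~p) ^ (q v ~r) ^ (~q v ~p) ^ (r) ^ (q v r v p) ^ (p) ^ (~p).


A CNF formula is a conjunction of clauses.
Clauses are separated by ^.
Counting the conjuncts: 8 clauses.

8


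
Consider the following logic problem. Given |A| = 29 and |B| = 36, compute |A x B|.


The Cartesian product A x B contains all ordered pairs (a, b).
|A x B| = |A| * |B| = 29 * 36 = 1044

1044


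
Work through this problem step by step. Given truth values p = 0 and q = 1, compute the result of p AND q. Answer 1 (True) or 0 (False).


p = 0, q = 1
Operation: p AND q
Evaluate: 0 AND 1 = 0

0


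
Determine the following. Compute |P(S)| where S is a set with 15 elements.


The power set of a set with n elements has 2^n elements.
|P(S)| = 2^15 = 32768

32768


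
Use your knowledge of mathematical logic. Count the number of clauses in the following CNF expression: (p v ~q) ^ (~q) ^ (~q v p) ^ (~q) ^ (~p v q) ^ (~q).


A CNF formula is a conjunction of clauses.
Clauses are separated by ^.
Counting the conjuncts: 6 clauses.

6


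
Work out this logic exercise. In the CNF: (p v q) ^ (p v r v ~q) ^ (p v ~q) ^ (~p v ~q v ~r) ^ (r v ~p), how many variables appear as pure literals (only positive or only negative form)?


Check each variable for pure literal status:
p: mixed (not pure)
q: mixed (not pure)
r: mixed (not pure)
Pure literal count = 0

0


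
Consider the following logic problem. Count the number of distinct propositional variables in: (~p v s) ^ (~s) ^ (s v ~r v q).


Identify each variable that appears in the formula.
Variables found: p, q, r, s
Count = 4

4


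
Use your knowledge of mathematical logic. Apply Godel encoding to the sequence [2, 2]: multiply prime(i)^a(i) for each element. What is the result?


Encode each element as an exponent of the corresponding prime:
  2^2 = 4
  3^2 = 9
Product = 4 * 9 = 36

36


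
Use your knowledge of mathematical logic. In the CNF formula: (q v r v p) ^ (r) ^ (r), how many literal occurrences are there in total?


Counting literals in each clause:
Clause 1: 3 literal(s)
Clause 2: 1 literal(s)
Clause 3: 1 literal(s)
Total = 5

5


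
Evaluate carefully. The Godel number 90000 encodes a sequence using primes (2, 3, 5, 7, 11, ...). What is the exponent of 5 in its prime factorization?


Factorize 90000 by dividing by 5 repeatedly.
Division steps: 5 divides 90000 exactly 4 time(s).
Exponent of 5 = 4

4


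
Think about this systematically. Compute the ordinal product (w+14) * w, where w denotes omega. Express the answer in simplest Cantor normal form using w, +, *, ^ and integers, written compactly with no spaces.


Compute (w+14) * w.
Ordinal * is associative and left-distributive over +, but NOT commutative; for finite n>1, n*w = w but w*n stays w*n.
(w+14) * w = sup{(w+14)*k : k<w} = sup{w*k+14} = w^2 (the +14 tail is absorbed in the limit).
Result = w^2

w^2


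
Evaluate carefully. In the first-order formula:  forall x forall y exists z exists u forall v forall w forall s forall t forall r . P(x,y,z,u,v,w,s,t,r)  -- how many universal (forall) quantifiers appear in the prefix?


Quantifier prefix: forall x forall y exists z exists u forall v forall w forall s forall t forall r
Mark each quantifier type:
  U U E E U U U U U
Universal count = 7, Existential count = 2
Asked for universal (forall) quantifiers: 7

7


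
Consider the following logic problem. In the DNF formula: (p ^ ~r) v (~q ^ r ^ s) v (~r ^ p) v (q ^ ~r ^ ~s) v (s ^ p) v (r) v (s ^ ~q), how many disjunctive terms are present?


A DNF formula is a disjunction of terms (conjunctions).
Terms are separated by v.
Counting the disjuncts: 7 terms.

7


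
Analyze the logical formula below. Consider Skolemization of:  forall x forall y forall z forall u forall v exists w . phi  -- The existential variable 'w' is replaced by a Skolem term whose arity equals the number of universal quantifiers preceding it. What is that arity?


Quantifier prefix: forall x forall y forall z forall u forall v exists w
'w' is existentially quantified at position 6.
Universal variables preceding it: x, y, z, u, v
Skolem function arity = 5

5


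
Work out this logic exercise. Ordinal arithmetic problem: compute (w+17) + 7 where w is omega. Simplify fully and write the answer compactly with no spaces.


Compute (w+17) + 7.
Ordinal + is associative but NOT commutative; for finite n>0, n + w = w but w + n stays w+n.
By associativity: (w+17) + 7 = w + (17+7) = w+24.
Result = w+24

w+24


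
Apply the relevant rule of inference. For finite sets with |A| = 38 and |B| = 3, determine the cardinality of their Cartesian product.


The Cartesian product A x B contains all ordered pairs (a, b).
|A x B| = |A| * |B| = 38 * 3 = 114

114


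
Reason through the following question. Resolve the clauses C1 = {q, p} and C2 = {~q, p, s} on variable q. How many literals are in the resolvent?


Remove q from C1 and ~q from C2.
C1 remainder: {p}
C2 remainder: {p, s}
Union (resolvent): {p, s}
Resolvent has 2 literal(s).

2


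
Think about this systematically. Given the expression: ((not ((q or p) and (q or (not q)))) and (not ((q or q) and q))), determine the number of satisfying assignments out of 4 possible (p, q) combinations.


Check all 4 assignments:
p=0, q=0: 1
p=0, q=1: 0
p=1, q=0: 0
p=1, q=1: 0
Count of True = 1

1


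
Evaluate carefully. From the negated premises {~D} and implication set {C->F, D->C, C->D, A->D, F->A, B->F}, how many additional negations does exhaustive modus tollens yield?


Initial negated facts: {~D}
Apply modus tollens to closure:
  ~D and C->D  =>  ~C
  ~D and A->D  =>  ~A
  ~A and F->A  =>  ~F
  ~F and B->F  =>  ~B
Final negated: {~A, ~B, ~C, ~D, ~F}
New negations: {~A, ~B, ~C, ~F}
Count = 4

4


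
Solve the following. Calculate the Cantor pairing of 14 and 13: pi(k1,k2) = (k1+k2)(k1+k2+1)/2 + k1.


k1 + k2 = 27
(k1+k2)(k1+k2+1)/2 = 27 * 28 / 2 = 378
pi = 378 + 14 = 392

392


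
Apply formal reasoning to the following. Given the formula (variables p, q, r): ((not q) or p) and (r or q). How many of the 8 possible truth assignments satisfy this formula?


Evaluate all 8 assignments for p, q, r:
p=0, q=0, r=0: 0
p=0, q=0, r=1: 1
p=0, q=1, r=0: 0
p=0, q=1, r=1: 0
p=1, q=0, r=0: 0
p=1, q=0, r=1: 1
p=1, q=1, r=0: 1
p=1, q=1, r=1: 1
Satisfying count = 4

4


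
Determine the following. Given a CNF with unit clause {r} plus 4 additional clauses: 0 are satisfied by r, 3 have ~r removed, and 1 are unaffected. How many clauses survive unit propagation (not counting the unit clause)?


Satisfied (removed): 0
Shortened (remain): 3
Unchanged (remain): 1
Remaining = 3 + 1 = 4

4


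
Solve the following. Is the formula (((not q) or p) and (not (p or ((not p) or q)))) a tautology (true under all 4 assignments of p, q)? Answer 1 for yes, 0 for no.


Check all 4 assignments:
p=0, q=0: 0
p=0, q=1: 0
p=1, q=0: 0
p=1, q=1: 0
Satisfying count = 0/4.
Tautology iff count = 4: no.

0


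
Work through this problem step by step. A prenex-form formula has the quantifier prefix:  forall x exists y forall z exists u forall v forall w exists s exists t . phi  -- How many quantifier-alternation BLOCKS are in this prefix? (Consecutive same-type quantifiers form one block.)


Quantifier-type sequence: A E A E A A E E  (A=forall, E=exists)
Group into maximal same-type runs:
  Ax1 | Ex1 | Ax1 | Ex1 | Ax2 | Ex2
Number of blocks = 6

6


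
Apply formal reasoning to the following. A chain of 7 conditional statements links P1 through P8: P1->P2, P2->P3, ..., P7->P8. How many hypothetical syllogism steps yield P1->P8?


With 7 implications in a chain connecting 8 propositions:
P1->P2, P2->P3, ..., P7->P8
Steps needed = (number of implications) - 1 = 7 - 1 = 6

6


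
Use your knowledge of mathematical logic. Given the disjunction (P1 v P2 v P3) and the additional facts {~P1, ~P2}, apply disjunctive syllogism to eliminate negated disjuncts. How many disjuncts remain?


Original disjuncts (3): P1, P2, P3
Negated (eliminate): ~P1, ~P2
Remaining disjuncts: P3
Count = 3 - 2 = 1

1


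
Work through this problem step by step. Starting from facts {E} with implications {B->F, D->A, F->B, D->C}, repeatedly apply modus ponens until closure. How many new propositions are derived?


Initial facts: {E}
Apply modus ponens to closure:
  (no implication fires)
Final known: {E}
New propositions: {(none)}
Count = 0

0


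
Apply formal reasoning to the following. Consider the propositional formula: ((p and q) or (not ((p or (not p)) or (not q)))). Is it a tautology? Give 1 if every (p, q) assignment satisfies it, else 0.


Check all 4 assignments:
p=0, q=0: 0
p=0, q=1: 0
p=1, q=0: 0
p=1, q=1: 1
Satisfying count = 1/4.
Tautology iff count = 4: no.

0


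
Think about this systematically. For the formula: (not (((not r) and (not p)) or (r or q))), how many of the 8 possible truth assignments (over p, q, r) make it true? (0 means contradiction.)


Check all 8 assignments:
p=0, q=0, r=0: 0
p=0, q=0, r=1: 0
p=0, q=1, r=0: 0
p=0, q=1, r=1: 0
p=1, q=0, r=0: 1
p=1, q=0, r=1: 0
p=1, q=1, r=0: 0
p=1, q=1, r=1: 0
Count of True = 1

1


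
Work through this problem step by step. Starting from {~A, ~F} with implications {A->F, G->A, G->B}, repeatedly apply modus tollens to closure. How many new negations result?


Initial negated facts: {~A, ~F}
Apply modus tollens to closure:
  ~A and G->A  =>  ~G
Final negated: {~A, ~F, ~G}
New negations: {~G}
Count = 1

1


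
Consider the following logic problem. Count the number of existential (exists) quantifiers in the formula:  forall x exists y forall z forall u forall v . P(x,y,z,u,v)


Quantifier prefix: forall x exists y forall z forall u forall v
Mark each quantifier type:
  U E U U U
Universal count = 4, Existential count = 1
Asked for existential (exists) quantifiers: 1

1


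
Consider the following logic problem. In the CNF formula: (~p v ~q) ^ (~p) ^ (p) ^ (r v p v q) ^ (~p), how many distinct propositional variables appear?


Identify each variable that appears in the formula.
Variables found: p, q, r
Count = 3

3


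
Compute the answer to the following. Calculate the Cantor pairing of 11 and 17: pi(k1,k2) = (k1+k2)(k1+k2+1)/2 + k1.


k1 + k2 = 28
(k1+k2)(k1+k2+1)/2 = 28 * 29 / 2 = 406
pi = 406 + 11 = 417

417


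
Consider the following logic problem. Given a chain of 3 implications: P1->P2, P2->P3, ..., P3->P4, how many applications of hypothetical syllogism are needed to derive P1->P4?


With 3 implications in a chain connecting 4 propositions:
P1->P2, P2->P3, ..., P3->P4
Steps needed = (number of implications) - 1 = 3 - 1 = 2

2


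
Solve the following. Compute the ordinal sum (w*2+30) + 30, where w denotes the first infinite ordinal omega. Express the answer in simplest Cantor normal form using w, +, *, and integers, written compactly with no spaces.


Compute (w*2+30) + 30.
Ordinal + is associative but NOT commutative; for finite n>0, n + w = w but w + n stays w+n.
By associativity: (w*2+30) + 30 = w*2 + (30+30) = w*2+60.
Result = w*2+60

w*2+60


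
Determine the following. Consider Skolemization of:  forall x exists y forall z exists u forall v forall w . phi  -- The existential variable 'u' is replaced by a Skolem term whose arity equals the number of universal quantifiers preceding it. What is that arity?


Quantifier prefix: forall x exists y forall z exists u forall v forall w
'u' is existentially quantified at position 4.
Universal variables preceding it: x, z
Skolem function arity = 2

2


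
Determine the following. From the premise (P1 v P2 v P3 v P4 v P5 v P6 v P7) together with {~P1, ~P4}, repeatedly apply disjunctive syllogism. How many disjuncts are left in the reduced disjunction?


Original disjuncts (7): P1, P2, P3, P4, P5, P6, P7
Negated (eliminate): ~P1, ~P4
Remaining disjuncts: P2, P3, P5, P6, P7
Count = 7 - 2 = 5

5


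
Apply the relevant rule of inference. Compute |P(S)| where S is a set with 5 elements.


The power set of a set with n elements has 2^n elements.
|P(S)| = 2^5 = 32

32


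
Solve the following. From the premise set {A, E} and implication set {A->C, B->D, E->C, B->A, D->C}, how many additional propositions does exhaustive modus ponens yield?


Initial facts: {A, E}
Apply modus ponens to closure:
  A and A->C  =>  C
Final known: {A, C, E}
New propositions: {C}
Count = 1

1


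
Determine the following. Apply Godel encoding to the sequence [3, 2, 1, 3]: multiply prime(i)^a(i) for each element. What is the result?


Encode each element as an exponent of the corresponding prime:
  2^3 = 8
  3^2 = 9
  5^1 = 5
  7^3 = 343
Product = 8 * 9 * 5 * 343 = 123480

123480


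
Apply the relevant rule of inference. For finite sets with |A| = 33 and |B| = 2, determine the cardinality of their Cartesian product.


The Cartesian product A x B contains all ordered pairs (a, b).
|A x B| = |A| * |B| = 33 * 2 = 66

66


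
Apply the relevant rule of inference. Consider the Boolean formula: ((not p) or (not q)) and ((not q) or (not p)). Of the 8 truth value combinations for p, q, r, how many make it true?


Evaluate all 8 assignments for p, q, r:
p=0, q=0, r=0: 1
p=0, q=0, r=1: 1
p=0, q=1, r=0: 1
p=0, q=1, r=1: 1
p=1, q=0, r=0: 1
p=1, q=0, r=1: 1
p=1, q=1, r=0: 0
p=1, q=1, r=1: 0
Satisfying count = 6

6


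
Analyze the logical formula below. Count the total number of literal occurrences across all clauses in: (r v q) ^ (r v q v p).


Counting literals in each clause:
Clause 1: 2 literal(s)
Clause 2: 3 literal(s)
Total = 5

5


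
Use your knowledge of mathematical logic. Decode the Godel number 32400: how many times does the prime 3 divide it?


Factorize 32400 by dividing by 3 repeatedly.
Division steps: 3 divides 32400 exactly 4 time(s).
Exponent of 3 = 4

4


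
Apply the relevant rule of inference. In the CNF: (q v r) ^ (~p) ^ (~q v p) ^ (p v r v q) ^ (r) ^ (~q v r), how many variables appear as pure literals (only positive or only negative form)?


Check each variable for pure literal status:
p: mixed (not pure)
q: mixed (not pure)
r: pure positive
Pure literal count = 1

1


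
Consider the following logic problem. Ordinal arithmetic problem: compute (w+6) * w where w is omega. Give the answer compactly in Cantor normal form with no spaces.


Compute (w+6) * w.
Ordinal * is associative and left-distributive over +, but NOT commutative; for finite n>1, n*w = w but w*n stays w*n.
(w+6) * w = sup{(w+6)*k : k<w} = sup{w*k+6} = w^2 (the +6 tail is absorbed in the limit).
Result = w^2

w^2


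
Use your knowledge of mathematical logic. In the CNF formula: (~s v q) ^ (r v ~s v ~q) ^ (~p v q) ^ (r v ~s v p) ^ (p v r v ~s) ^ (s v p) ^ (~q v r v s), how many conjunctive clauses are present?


A CNF formula is a conjunction of clauses.
Clauses are separated by ^.
Counting the conjuncts: 7 clauses.

7


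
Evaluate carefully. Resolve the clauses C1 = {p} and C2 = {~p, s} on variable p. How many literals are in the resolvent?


Remove p from C1 and ~p from C2.
C1 remainder: {}
C2 remainder: {s}
Union (resolvent): {s}
Resolvent has 1 literal(s).

1


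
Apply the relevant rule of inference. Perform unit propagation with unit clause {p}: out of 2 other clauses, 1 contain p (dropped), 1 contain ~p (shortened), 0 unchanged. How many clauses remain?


Satisfied (removed): 1
Shortened (remain): 1
Unchanged (remain): 0
Remaining = 1 + 0 = 1

1


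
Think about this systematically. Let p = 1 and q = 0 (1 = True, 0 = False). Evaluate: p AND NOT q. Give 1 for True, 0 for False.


p = 1, q = 0
Operation: p AND NOT q
Evaluate: 1 AND NOT 0 = 1

1


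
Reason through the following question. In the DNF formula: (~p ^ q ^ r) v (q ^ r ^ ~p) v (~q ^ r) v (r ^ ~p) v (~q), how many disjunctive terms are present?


A DNF formula is a disjunction of terms (conjunctions).
Terms are separated by v.
Counting the disjuncts: 5 terms.

5


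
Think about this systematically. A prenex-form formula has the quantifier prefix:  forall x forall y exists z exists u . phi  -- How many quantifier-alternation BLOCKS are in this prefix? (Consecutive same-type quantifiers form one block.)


Quantifier-type sequence: A A E E  (A=forall, E=exists)
Group into maximal same-type runs:
  Ax2 | Ex2
Number of blocks = 2

2


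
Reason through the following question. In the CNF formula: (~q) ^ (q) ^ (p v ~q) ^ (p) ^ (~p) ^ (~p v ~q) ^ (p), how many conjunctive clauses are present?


A CNF formula is a conjunction of clauses.
Clauses are separated by ^.
Counting the conjuncts: 7 clauses.

7


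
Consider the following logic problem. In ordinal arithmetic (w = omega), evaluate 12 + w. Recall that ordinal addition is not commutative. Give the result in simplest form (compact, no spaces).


Compute 12 + w.
Ordinal + is associative but NOT commutative; for finite n>0, n + w = w but w + n stays w+n.
Any finite left addend is absorbed by w on the right: 12 + w = w.
Result = w

w


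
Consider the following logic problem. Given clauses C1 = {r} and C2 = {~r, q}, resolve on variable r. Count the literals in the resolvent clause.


Remove r from C1 and ~r from C2.
C1 remainder: {}
C2 remainder: {q}
Union (resolvent): {q}
Resolvent has 1 literal(s).

1


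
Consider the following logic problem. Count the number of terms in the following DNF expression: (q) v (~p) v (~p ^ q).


A DNF formula is a disjunction of terms (conjunctions).
Terms are separated by v.
Counting the disjuncts: 3 terms.

3


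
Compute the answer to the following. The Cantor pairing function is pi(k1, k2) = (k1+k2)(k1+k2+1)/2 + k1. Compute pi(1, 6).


k1 + k2 = 7
(k1+k2)(k1+k2+1)/2 = 7 * 8 / 2 = 28
pi = 28 + 1 = 29

29


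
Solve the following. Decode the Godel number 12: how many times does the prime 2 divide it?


Factorize 12 by dividing by 2 repeatedly.
Division steps: 2 divides 12 exactly 2 time(s).
Exponent of 2 = 2

2


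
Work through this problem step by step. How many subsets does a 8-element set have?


The power set of a set with n elements has 2^n elements.
|P(S)| = 2^8 = 256

256


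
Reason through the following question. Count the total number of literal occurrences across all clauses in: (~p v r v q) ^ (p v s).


Counting literals in each clause:
Clause 1: 3 literal(s)
Clause 2: 2 literal(s)
Total = 5

5


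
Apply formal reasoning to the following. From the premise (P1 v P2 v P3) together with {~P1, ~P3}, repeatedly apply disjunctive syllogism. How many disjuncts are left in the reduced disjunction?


Original disjuncts (3): P1, P2, P3
Negated (eliminate): ~P1, ~P3
Remaining disjuncts: P2
Count = 3 - 2 = 1

1


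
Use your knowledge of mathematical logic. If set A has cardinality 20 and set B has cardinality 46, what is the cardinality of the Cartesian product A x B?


The Cartesian product A x B contains all ordered pairs (a, b).
|A x B| = |A| * |B| = 20 * 46 = 920

920


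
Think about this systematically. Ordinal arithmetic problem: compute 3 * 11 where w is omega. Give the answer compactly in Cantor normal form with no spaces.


Compute 3 * 11.
Ordinal * is associative and left-distributive over +, but NOT commutative; for finite n>1, n*w = w but w*n stays w*n.
Both finite; ordinal * agrees with natural *: 3 * 11 = 33.
Result = 33

33


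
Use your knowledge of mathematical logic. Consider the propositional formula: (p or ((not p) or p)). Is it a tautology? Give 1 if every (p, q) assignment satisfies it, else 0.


Check all 4 assignments:
p=0, q=0: 1
p=0, q=1: 1
p=1, q=0: 1
p=1, q=1: 1
Satisfying count = 4/4.
Tautology iff count = 4: yes.

1


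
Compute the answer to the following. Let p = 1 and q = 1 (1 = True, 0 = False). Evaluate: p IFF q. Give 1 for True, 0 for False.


p = 1, q = 1
Operation: p IFF q
Evaluate: 1 IFF 1 = 1

1


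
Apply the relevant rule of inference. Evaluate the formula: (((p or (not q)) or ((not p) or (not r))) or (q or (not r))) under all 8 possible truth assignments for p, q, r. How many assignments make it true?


Check all 8 assignments:
p=0, q=0, r=0: 1
p=0, q=0, r=1: 1
p=0, q=1, r=0: 1
p=0, q=1, r=1: 1
p=1, q=0, r=0: 1
p=1, q=0, r=1: 1
p=1, q=1, r=0: 1
p=1, q=1, r=1: 1
Count of True = 8

8


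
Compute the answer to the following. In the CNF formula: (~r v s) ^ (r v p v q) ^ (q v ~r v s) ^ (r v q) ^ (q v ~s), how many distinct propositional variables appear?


Identify each variable that appears in the formula.
Variables found: p, q, r, s
Count = 4

4


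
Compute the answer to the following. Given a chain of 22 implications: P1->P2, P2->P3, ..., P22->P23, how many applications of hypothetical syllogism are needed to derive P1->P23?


With 22 implications in a chain connecting 23 propositions:
P1->P2, P2->P3, ..., P22->P23
Steps needed = (number of implications) - 1 = 22 - 1 = 21

21


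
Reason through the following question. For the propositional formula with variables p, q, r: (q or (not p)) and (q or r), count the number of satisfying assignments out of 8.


Evaluate all 8 assignments for p, q, r:
p=0, q=0, r=0: 0
p=0, q=0, r=1: 1
p=0, q=1, r=0: 1
p=0, q=1, r=1: 1
p=1, q=0, r=0: 0
p=1, q=0, r=1: 0
p=1, q=1, r=0: 1
p=1, q=1, r=1: 1
Satisfying count = 5

5


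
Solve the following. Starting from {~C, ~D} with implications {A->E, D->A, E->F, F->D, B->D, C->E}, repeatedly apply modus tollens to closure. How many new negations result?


Initial negated facts: {~C, ~D}
Apply modus tollens to closure:
  ~D and F->D  =>  ~F
  ~D and B->D  =>  ~B
  ~F and E->F  =>  ~E
  ~E and A->E  =>  ~A
Final negated: {~A, ~B, ~C, ~D, ~E, ~F}
New negations: {~A, ~B, ~E, ~F}
Count = 4

4


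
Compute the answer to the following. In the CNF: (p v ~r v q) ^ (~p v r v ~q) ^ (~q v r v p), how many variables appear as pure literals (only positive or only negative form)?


Check each variable for pure literal status:
p: mixed (not pure)
q: mixed (not pure)
r: mixed (not pure)
Pure literal count = 0

0


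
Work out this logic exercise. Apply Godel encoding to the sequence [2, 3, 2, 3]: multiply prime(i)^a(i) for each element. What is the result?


Encode each element as an exponent of the corresponding prime:
  2^2 = 4
  3^3 = 27
  5^2 = 25
  7^3 = 343
Product = 4 * 27 * 25 * 343 = 926100

926100


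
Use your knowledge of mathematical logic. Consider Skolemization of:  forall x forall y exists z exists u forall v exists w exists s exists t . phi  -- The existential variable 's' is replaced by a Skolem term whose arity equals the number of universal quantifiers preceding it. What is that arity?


Quantifier prefix: forall x forall y exists z exists u forall v exists w exists s exists t
's' is existentially quantified at position 7.
Universal variables preceding it: x, y, v
Skolem function arity = 3

3


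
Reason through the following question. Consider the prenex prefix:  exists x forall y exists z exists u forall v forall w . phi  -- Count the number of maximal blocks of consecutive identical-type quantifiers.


Quantifier-type sequence: E A E E A A  (A=forall, E=exists)
Group into maximal same-type runs:
  Ex1 | Ax1 | Ex2 | Ax2
Number of blocks = 4

4


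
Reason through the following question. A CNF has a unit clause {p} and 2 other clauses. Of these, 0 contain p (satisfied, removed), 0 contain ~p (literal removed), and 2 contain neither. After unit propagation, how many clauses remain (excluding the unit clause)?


Satisfied (removed): 0
Shortened (remain): 0
Unchanged (remain): 2
Remaining = 0 + 2 = 2

2


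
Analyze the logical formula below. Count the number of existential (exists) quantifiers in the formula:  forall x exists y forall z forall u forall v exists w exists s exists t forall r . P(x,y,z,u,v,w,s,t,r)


Quantifier prefix: forall x exists y forall z forall u forall v exists w exists s exists t forall r
Mark each quantifier type:
  U E U U U E E E U
Universal count = 5, Existential count = 4
Asked for existential (exists) quantifiers: 4

4


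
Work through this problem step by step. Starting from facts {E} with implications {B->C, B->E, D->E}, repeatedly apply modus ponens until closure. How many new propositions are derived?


Initial facts: {E}
Apply modus ponens to closure:
  (no implication fires)
Final known: {E}
New propositions: {(none)}
Count = 0

0


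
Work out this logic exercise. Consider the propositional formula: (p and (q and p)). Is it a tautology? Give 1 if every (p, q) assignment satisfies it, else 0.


Check all 4 assignments:
p=0, q=0: 0
p=0, q=1: 0
p=1, q=0: 0
p=1, q=1: 1
Satisfying count = 1/4.
Tautology iff count = 4: no.

0


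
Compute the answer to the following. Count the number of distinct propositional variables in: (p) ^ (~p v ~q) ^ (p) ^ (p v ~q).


Identify each variable that appears in the formula.
Variables found: p, q
Count = 2

2


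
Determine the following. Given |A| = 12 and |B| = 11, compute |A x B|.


The Cartesian product A x B contains all ordered pairs (a, b).
|A x B| = |A| * |B| = 12 * 11 = 132

132


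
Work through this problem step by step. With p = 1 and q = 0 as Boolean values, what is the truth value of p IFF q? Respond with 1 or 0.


p = 1, q = 0
Operation: p IFF q
Evaluate: 1 IFF 0 = 0

0


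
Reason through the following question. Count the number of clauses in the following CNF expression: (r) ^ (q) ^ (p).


A CNF formula is a conjunction of clauses.
Clauses are separated by ^.
Counting the conjuncts: 3 clauses.

3


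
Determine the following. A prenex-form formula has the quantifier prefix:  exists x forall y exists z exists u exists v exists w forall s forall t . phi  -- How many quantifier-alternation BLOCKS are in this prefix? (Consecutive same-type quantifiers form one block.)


Quantifier-type sequence: E A E E E E A A  (A=forall, E=exists)
Group into maximal same-type runs:
  Ex1 | Ax1 | Ex4 | Ax2
Number of blocks = 4

4


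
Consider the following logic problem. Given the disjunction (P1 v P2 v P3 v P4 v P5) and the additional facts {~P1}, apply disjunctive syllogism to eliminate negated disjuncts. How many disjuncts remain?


Original disjuncts (5): P1, P2, P3, P4, P5
Negated (eliminate): ~P1
Remaining disjuncts: P2, P3, P4, P5
Count = 5 - 1 = 4

4


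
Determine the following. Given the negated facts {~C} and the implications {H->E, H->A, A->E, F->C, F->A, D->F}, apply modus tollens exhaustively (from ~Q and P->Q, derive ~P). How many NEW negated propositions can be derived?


Initial negated facts: {~C}
Apply modus tollens to closure:
  ~C and F->C  =>  ~F
  ~F and D->F  =>  ~D
Final negated: {~C, ~D, ~F}
New negations: {~D, ~F}
Count = 2

2


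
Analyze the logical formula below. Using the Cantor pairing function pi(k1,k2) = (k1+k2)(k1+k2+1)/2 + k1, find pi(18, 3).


k1 + k2 = 21
(k1+k2)(k1+k2+1)/2 = 21 * 22 / 2 = 231
pi = 231 + 18 = 249

249


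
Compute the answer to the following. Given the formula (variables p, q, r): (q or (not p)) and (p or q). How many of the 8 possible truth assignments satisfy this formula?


Evaluate all 8 assignments for p, q, r:
p=0, q=0, r=0: 0
p=0, q=0, r=1: 0
p=0, q=1, r=0: 1
p=0, q=1, r=1: 1
p=1, q=0, r=0: 0
p=1, q=0, r=1: 0
p=1, q=1, r=0: 1
p=1, q=1, r=1: 1
Satisfying count = 4

4


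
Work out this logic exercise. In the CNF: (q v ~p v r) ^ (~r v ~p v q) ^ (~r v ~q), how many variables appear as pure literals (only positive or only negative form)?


Check each variable for pure literal status:
p: pure negative
q: mixed (not pure)
r: mixed (not pure)
Pure literal count = 1

1


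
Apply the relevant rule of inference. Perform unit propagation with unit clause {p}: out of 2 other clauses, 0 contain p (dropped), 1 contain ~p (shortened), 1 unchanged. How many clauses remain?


Satisfied (removed): 0
Shortened (remain): 1
Unchanged (remain): 1
Remaining = 1 + 1 = 2

2


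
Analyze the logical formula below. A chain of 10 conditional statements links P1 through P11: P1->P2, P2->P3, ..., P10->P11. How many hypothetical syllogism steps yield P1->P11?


With 10 implications in a chain connecting 11 propositions:
P1->P2, P2->P3, ..., P10->P11
Steps needed = (number of implications) - 1 = 10 - 1 = 9

9


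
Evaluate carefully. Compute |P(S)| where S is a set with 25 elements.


The power set of a set with n elements has 2^n elements.
|P(S)| = 2^25 = 33554432

33554432


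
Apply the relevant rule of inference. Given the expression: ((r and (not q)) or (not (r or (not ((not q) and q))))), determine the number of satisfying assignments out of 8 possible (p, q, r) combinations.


Check all 8 assignments:
p=0, q=0, r=0: 0
p=0, q=0, r=1: 1
p=0, q=1, r=0: 0
p=0, q=1, r=1: 0
p=1, q=0, r=0: 0
p=1, q=0, r=1: 1
p=1, q=1, r=0: 0
p=1, q=1, r=1: 0
Count of True = 2

2


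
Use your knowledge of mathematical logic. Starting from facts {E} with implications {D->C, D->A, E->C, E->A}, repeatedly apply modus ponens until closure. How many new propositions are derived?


Initial facts: {E}
Apply modus ponens to closure:
  E and E->C  =>  C
  E and E->A  =>  A
Final known: {A, C, E}
New propositions: {A, C}
Count = 2

2


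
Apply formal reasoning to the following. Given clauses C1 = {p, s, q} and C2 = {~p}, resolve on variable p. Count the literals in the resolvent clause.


Remove p from C1 and ~p from C2.
C1 remainder: {s, q}
C2 remainder: {}
Union (resolvent): {q, s}
Resolvent has 2 literal(s).

2


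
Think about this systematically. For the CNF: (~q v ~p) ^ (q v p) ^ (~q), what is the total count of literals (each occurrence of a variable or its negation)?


Counting literals in each clause:
Clause 1: 2 literal(s)
Clause 2: 2 literal(s)
Clause 3: 1 literal(s)
Total = 5

5


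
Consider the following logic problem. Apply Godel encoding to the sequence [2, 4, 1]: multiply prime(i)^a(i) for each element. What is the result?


Encode each element as an exponent of the corresponding prime:
  2^2 = 4
  3^4 = 81
  5^1 = 5
Product = 4 * 81 * 5 = 1620

1620


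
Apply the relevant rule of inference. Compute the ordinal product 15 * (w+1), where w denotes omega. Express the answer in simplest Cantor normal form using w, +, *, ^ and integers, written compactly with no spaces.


Compute 15 * (w+1).
Ordinal * is associative and left-distributive over +, but NOT commutative; for finite n>1, n*w = w but w*n stays w*n.
By left-distributivity: 15 * (w+1) = 15*w + 15*1 = w + 15 = w+15.
Result = w+15

w+15


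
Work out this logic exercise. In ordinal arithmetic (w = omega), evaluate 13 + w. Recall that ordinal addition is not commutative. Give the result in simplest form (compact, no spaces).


Compute 13 + w.
Ordinal + is associative but NOT commutative; for finite n>0, n + w = w but w + n stays w+n.
Any finite left addend is absorbed by w on the right: 13 + w = w.
Result = w

w


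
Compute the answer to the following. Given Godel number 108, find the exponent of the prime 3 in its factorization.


Factorize 108 by dividing by 3 repeatedly.
Division steps: 3 divides 108 exactly 3 time(s).
Exponent of 3 = 3

3


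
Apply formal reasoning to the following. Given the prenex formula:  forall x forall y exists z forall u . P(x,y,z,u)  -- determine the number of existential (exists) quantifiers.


Quantifier prefix: forall x forall y exists z forall u
Mark each quantifier type:
  U U E U
Universal count = 3, Existential count = 1
Asked for existential (exists) quantifiers: 1

1


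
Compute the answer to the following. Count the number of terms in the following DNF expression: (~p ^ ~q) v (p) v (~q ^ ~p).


A DNF formula is a disjunction of terms (conjunctions).
Terms are separated by v.
Counting the disjuncts: 3 terms.

3


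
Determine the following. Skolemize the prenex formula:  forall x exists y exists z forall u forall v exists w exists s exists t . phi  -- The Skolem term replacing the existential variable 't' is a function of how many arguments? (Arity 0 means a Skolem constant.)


Quantifier prefix: forall x exists y exists z forall u forall v exists w exists s exists t
't' is existentially quantified at position 8.
Universal variables preceding it: x, u, v
Skolem function arity = 3

3


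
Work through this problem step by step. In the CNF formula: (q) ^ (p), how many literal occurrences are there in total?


Counting literals in each clause:
Clause 1: 1 literal(s)
Clause 2: 1 literal(s)
Total = 2

2


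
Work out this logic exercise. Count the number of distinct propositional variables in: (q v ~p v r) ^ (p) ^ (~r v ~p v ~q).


Identify each variable that appears in the formula.
Variables found: p, q, r
Count = 3

3


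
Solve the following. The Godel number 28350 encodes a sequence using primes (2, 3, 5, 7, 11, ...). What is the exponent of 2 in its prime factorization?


Factorize 28350 by dividing by 2 repeatedly.
Division steps: 2 divides 28350 exactly 1 time(s).
Exponent of 2 = 1

1


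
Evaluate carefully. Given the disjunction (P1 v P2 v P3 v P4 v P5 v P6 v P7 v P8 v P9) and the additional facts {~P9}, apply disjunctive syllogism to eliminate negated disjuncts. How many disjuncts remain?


Original disjuncts (9): P1, P2, P3, P4, P5, P6, P7, P8, P9
Negated (eliminate): ~P9
Remaining disjuncts: P1, P2, P3, P4, P5, P6, P7, P8
Count = 9 - 1 = 8

8


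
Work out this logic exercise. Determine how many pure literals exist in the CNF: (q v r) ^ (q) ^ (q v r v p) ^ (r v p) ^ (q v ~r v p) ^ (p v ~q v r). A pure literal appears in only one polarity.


Check each variable for pure literal status:
p: pure positive
q: mixed (not pure)
r: mixed (not pure)
Pure literal count = 1

1


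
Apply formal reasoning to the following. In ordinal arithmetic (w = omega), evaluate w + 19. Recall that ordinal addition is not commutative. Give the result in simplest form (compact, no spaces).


Compute w + 19.
Ordinal + is associative but NOT commutative; for finite n>0, n + w = w but w + n stays w+n.
w + 19 is already in normal form (a successor ordinal beyond w).
Result = w+19

w+19


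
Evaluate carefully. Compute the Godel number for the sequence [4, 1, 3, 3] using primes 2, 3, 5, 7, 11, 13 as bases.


Encode each element as an exponent of the corresponding prime:
  2^4 = 16
  3^1 = 3
  5^3 = 125
  7^3 = 343
Product = 16 * 3 * 125 * 343 = 2058000

2058000


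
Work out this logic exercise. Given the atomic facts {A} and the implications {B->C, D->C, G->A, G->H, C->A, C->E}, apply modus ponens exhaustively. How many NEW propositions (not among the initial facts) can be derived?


Initial facts: {A}
Apply modus ponens to closure:
  (no implication fires)
Final known: {A}
New propositions: {(none)}
Count = 0

0


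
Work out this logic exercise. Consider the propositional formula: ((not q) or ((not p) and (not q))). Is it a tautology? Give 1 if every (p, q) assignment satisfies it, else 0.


Check all 4 assignments:
p=0, q=0: 1
p=0, q=1: 0
p=1, q=0: 1
p=1, q=1: 0
Satisfying count = 2/4.
Tautology iff count = 4: no.

0


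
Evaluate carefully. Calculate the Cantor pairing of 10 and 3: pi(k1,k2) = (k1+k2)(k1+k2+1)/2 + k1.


k1 + k2 = 13
(k1+k2)(k1+k2+1)/2 = 13 * 14 / 2 = 91
pi = 91 + 10 = 101

101


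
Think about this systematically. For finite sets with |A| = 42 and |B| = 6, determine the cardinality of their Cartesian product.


The Cartesian product A x B contains all ordered pairs (a, b).
|A x B| = |A| * |B| = 42 * 6 = 252

252


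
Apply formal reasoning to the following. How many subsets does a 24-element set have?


The power set of a set with n elements has 2^n elements.
|P(S)| = 2^24 = 16777216

16777216


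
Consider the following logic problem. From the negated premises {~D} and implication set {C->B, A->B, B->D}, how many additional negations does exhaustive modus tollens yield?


Initial negated facts: {~D}
Apply modus tollens to closure:
  ~D and B->D  =>  ~B
  ~B and C->B  =>  ~C
  ~B and A->B  =>  ~A
Final negated: {~A, ~B, ~C, ~D}
New negations: {~A, ~B, ~C}
Count = 3

3


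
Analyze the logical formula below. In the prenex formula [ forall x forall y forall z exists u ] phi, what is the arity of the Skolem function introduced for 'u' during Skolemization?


Quantifier prefix: forall x forall y forall z exists u
'u' is existentially quantified at position 4.
Universal variables preceding it: x, y, z
Skolem function arity = 3

3


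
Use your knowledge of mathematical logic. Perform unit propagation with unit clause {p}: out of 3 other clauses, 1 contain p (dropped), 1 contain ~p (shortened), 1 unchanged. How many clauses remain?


Satisfied (removed): 1
Shortened (remain): 1
Unchanged (remain): 1
Remaining = 1 + 1 = 2

2


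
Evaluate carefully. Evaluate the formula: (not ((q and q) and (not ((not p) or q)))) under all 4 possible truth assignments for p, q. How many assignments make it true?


Check all 4 assignments:
p=0, q=0: 1
p=0, q=1: 1
p=1, q=0: 1
p=1, q=1: 1
Count of True = 4

4


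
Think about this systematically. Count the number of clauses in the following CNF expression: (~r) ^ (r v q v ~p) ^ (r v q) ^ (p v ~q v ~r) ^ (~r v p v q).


A CNF formula is a conjunction of clauses.
Clauses are separated by ^.
Counting the conjuncts: 5 clauses.

5


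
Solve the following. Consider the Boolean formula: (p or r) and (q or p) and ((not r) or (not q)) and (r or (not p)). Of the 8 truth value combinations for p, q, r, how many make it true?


Evaluate all 8 assignments for p, q, r:
p=0, q=0, r=0: 0
p=0, q=0, r=1: 0
p=0, q=1, r=0: 0
p=0, q=1, r=1: 0
p=1, q=0, r=0: 0
p=1, q=0, r=1: 1
p=1, q=1, r=0: 0
p=1, q=1, r=1: 0
Satisfying count = 1

1


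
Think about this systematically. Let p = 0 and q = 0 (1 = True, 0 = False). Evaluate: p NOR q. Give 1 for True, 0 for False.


p = 0, q = 0
Operation: p NOR q
Evaluate: 0 NOR 0 = 1

1


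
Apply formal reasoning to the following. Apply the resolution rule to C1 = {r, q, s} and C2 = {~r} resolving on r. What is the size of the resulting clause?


Remove r from C1 and ~r from C2.
C1 remainder: {q, s}
C2 remainder: {}
Union (resolvent): {q, s}
Resolvent has 2 literal(s).

2
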